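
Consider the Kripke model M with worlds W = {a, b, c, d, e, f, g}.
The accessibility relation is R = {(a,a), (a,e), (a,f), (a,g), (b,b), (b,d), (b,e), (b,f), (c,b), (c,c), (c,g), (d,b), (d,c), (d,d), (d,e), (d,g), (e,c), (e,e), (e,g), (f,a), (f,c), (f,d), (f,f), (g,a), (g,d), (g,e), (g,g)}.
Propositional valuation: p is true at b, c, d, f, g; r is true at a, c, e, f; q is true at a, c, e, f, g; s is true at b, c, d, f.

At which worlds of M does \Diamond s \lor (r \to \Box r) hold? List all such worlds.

Let φ = \Diamond s \lor (r \to \Box r). Evaluate φ at each world:
  a (successors {a, e, f, g}): φ is true.
  b (successors {b, d, e, f}): φ is true.
  c (successors {b, c, g}): φ is true.
  d (successors {b, c, d, e, g}): φ is true.
  e (successors {c, e, g}): φ is true.
  f (successors {a, c, d, f}): φ is true.
  g (successors {a, d, e, g}): φ is true.
For instance, at a:
  At a: \Diamond s is true, r \to \Box r is false, so \Diamond s \lor (r \to \Box r) is true.
    At a: \Diamond s requires s at some successor in {a, e, f, g}.
      s holds at f, so \Diamond s is true at a.
    At a: r is true, \Box r is false, so r \to \Box r is false.
      At a: \Box r requires r at every successor {a, e, f, g}.
        r fails at g, so \Box r is false at a.
Satisfying worlds: {a, b, c, d, e, f, g}

a, b, c, d, e, f, g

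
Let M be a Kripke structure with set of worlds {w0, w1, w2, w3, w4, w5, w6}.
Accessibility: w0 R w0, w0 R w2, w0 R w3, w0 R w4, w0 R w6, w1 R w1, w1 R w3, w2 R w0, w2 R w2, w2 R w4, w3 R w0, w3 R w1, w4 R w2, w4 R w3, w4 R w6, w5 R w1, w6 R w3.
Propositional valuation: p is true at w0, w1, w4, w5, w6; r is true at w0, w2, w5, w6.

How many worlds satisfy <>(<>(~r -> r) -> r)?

Recall that <>ψ holds at a world iff ψ holds at some accessible world.
Let φ = <>(<>(~r -> r) -> r). Evaluate φ at each world:
  w0 (successors {w0, w2, w3, w4, w6}): φ is true.
  w1 (successors {w1, w3}): φ is true.
  w2 (successors {w0, w2, w4}): φ is true.
  w3 (successors {w0, w1}): φ is true.
  w4 (successors {w2, w3, w6}): φ is true.
  w5 (successors {w1}): φ is true.
  w6 (successors {w3}): φ is false.
For instance, at w3:
  At w3: <>(<>(~r -> r) -> r) requires <>(~r -> r) -> r at some successor in {w0, w1}.
    <>(~r -> r) -> r holds at w0, so <>(<>(~r -> r) -> r) is true at w3.
      At w0: <>(~r -> r) is true, r is true, so <>(~r -> r) -> r is true.
Satisfying worlds: {w0, w1, w2, w3, w4, w5}

6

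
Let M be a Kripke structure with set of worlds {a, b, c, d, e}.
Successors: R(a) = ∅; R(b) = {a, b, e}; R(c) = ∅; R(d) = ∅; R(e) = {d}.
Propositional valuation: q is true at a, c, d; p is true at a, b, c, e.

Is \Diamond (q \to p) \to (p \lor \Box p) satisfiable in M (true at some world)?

Let φ = \Diamond (q \to p) \to (p \lor \Box p). Evaluate φ at each world:
  a (successors ∅): φ is true.
  b (successors {a, b, e}): φ is true.
  c (successors ∅): φ is true.
  d (successors ∅): φ is true.
  e (successors {d}): φ is true.
Detail at a (witness):
  At a: \Diamond (q \to p) is false, p \lor \Box p is true, so \Diamond (q \to p) \to (p \lor \Box p) is true.
    At a: no accessible worlds, so \Diamond (q \to p) is false.
    At a: p is true, \Box p is true, so p \lor \Box p is true.
      At a: no accessible worlds, so \Box p holds vacuously.

Yes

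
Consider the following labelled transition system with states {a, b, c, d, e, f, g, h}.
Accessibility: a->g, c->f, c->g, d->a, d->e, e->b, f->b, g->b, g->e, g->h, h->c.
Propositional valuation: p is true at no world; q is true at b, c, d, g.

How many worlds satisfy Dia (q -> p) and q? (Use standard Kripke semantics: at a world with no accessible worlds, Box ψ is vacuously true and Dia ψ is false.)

Let φ = Dia (q -> p) and q. Evaluate φ at each world:
  a (successors {g}): φ is false.
  b (successors ∅): φ is false.
  c (successors {f, g}): φ is true.
  d (successors {a, e}): φ is true.
  e (successors {b}): φ is false.
  f (successors {b}): φ is false.
  g (successors {b, e, h}): φ is true.
  h (successors {c}): φ is false.
For instance, at a:
  At a: Dia (q -> p) is false, q is false, so Dia (q -> p) and q is false.
    At a: Dia (q -> p) requires q -> p at some successor in {g}.
      At g: q -> p is false.
    So Dia (q -> p) is false at a.
Satisfying worlds: {c, d, g}

3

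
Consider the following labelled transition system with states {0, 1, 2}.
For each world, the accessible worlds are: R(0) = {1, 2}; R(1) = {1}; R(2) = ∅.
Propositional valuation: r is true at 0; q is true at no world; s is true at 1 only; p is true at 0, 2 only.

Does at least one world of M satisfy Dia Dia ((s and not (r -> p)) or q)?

Let φ = Dia Dia ((s and not (r -> p)) or q). Evaluate φ at each world:
  0 (successors {1, 2}): φ is false.
  1 (successors {1}): φ is false.
  2 (successors ∅): φ is false.
For instance, at 0:
  At 0: Dia Dia ((s and not (r -> p)) or q) requires Dia ((s and not (r -> p)) or q) at some successor in {1, 2}.
    At 1: Dia ((s and not (r -> p)) or q) is false.
    At 2: Dia ((s and not (r -> p)) or q) is false.
  So Dia Dia ((s and not (r -> p)) or q) is false at 0.

No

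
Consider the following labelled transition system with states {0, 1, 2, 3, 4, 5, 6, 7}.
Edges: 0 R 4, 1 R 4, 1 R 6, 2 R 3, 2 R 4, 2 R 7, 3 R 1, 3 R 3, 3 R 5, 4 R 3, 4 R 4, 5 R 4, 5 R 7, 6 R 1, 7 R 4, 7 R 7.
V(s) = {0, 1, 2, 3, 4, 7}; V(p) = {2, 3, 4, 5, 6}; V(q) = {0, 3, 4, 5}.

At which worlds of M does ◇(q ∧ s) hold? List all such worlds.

0, 1, 2, 3, 4, 5, 7

Let φ = ◇(q ∧ s). Evaluate φ at each world:
  0 (successors {4}): φ is true.
  1 (successors {4, 6}): φ is true.
  2 (successors {3, 4, 7}): φ is true.
  3 (successors {1, 3, 5}): φ is true.
  4 (successors {3, 4}): φ is true.
  5 (successors {4, 7}): φ is true.
  6 (successors {1}): φ is false.
  7 (successors {4, 7}): φ is true.
For instance, at 0:
  At 0: ◇(q ∧ s) requires q ∧ s at some successor in {4}.
    q ∧ s holds at 4, so ◇(q ∧ s) is true at 0.
Satisfying worlds: {0, 1, 2, 3, 4, 5, 7}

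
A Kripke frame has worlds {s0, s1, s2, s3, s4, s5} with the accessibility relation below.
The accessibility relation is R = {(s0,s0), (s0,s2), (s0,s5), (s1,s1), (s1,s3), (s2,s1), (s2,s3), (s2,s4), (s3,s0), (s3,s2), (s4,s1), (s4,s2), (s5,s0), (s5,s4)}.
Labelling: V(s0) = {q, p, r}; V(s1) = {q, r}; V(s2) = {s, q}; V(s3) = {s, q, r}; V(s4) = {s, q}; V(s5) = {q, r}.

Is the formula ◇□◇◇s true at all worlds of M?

Recall that □ψ holds at a world iff ψ holds at every accessible world, and ◇ψ holds iff ψ holds at some accessible world.
Let φ = ◇□◇◇s. Evaluate φ at each world:
  s0 (successors {s0, s2, s5}): φ is true.
  s1 (successors {s1, s3}): φ is true.
  s2 (successors {s1, s3, s4}): φ is true.
  s3 (successors {s0, s2}): φ is true.
  s4 (successors {s1, s2}): φ is true.
  s5 (successors {s0, s4}): φ is true.
For instance, at s3:
  At s3: ◇□◇◇s requires □◇◇s at some successor in {s0, s2}.
    □◇◇s holds at s0, so ◇□◇◇s is true at s3.
      At s0: □◇◇s requires ◇◇s at every successor {s0, s2, s5}.
        At s0: ◇◇s is true.
        At s2: ◇◇s is true.
        At s5: ◇◇s is true.
      So □◇◇s is true at s0.

Yes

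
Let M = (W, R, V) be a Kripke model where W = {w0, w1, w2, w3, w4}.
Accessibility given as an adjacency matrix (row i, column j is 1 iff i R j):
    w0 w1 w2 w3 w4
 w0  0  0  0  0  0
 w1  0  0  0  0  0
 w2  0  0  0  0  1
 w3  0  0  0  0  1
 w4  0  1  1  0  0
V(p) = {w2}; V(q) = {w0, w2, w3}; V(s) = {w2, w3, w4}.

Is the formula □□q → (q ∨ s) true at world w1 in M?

Recall that □ψ holds at a world iff ψ holds at every accessible world, and ◇ψ holds iff ψ holds at some accessible world.
At w1: □□q is true, q ∨ s is false, so □□q → (q ∨ s) is false.
  At w1: no accessible worlds, so □□q holds vacuously.

No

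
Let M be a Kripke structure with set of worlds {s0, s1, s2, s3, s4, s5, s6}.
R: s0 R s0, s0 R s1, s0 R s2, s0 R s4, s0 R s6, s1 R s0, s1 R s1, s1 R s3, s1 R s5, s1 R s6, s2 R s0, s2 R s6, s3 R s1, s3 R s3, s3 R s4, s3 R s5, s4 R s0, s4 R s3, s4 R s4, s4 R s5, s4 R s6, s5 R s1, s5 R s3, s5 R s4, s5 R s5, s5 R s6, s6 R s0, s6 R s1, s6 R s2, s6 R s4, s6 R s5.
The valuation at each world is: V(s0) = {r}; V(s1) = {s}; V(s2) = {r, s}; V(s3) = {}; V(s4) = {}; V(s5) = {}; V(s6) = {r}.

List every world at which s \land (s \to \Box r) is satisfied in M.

s2

Recall that \Box ψ holds at a world iff ψ holds at every accessible world, and \Diamond ψ holds iff ψ holds at some accessible world.
Let φ = s \land (s \to \Box r). Evaluate φ at each world:
  s0 (successors {s0, s1, s2, s4, s6}): φ is false.
  s1 (successors {s0, s1, s3, s5, s6}): φ is false.
  s2 (successors {s0, s6}): φ is true.
  s3 (successors {s1, s3, s4, s5}): φ is false.
  s4 (successors {s0, s3, s4, s5, s6}): φ is false.
  s5 (successors {s1, s3, s4, s5, s6}): φ is false.
  s6 (successors {s0, s1, s2, s4, s5}): φ is false.
For instance, at s4:
  At s4: s is false, s \to \Box r is true, so s \land (s \to \Box r) is false.
    At s4: s is false, \Box r is false, so s \to \Box r is true.
      At s4: \Box r requires r at every successor {s0, s3, s4, s5, s6}.
        r fails at s3, so \Box r is false at s4.
Satisfying worlds: {s2}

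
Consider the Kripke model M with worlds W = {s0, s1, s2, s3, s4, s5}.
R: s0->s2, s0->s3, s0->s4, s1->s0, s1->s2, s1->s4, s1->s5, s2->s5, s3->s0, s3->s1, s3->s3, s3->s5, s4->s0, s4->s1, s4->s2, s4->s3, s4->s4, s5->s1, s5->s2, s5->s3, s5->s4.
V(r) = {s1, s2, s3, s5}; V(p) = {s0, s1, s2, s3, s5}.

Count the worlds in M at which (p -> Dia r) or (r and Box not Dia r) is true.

Let φ = (p -> Dia r) or (r and Box not Dia r). Evaluate φ at each world:
  s0 (successors {s2, s3, s4}): φ is true.
  s1 (successors {s0, s2, s4, s5}): φ is true.
  s2 (successors {s5}): φ is true.
  s3 (successors {s0, s1, s3, s5}): φ is true.
  s4 (successors {s0, s1, s2, s3, s4}): φ is true.
  s5 (successors {s1, s2, s3, s4}): φ is true.
For instance, at s1:
  At s1: p -> Dia r is true, r and Box not Dia r is false, so (p -> Dia r) or (r and Box not Dia r) is true.
    At s1: p is true, Dia r is true, so p -> Dia r is true.
      At s1: Dia r requires r at some successor in {s0, s2, s4, s5}.
        r holds at s2, so Dia r is true at s1.
    At s1: r is true, Box not Dia r is false, so r and Box not Dia r is false.
      At s1: Box not Dia r requires not Dia r at every successor {s0, s2, s4, s5}.
        not Dia r fails at s0, so Box not Dia r is false at s1.
Satisfying worlds: {s0, s1, s2, s3, s4, s5}

6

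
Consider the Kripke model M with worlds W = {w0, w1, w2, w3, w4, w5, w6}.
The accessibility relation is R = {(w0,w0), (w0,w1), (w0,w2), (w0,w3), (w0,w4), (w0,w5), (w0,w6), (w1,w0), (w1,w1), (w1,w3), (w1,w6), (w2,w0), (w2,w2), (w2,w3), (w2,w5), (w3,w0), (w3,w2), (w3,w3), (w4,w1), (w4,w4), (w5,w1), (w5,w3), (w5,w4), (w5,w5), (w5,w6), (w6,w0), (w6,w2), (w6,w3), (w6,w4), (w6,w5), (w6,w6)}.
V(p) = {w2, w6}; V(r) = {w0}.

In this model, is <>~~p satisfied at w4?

No

At w4: <>~~p requires ~~p at some successor in {w1, w4}.
  At w1: ~~p is false.
  At w4: ~~p is false.
So <>~~p is false at w4.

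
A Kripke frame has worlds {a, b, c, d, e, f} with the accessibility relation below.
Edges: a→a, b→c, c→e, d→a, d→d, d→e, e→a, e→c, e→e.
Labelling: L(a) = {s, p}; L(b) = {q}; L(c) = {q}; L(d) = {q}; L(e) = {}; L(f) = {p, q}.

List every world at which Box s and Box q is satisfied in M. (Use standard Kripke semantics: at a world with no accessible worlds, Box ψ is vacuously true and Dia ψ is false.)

f

Let φ = Box s and Box q. Evaluate φ at each world:
  a (successors {a}): φ is false.
  b (successors {c}): φ is false.
  c (successors {e}): φ is false.
  d (successors {a, d, e}): φ is false.
  e (successors {a, c, e}): φ is false.
  f (successors ∅): φ is true.
For instance, at c:
  At c: Box s is false, Box q is false, so Box s and Box q is false.
    At c: Box s requires s at every successor {e}.
      s fails at e, so Box s is false at c.
    At c: Box q requires q at every successor {e}.
      q fails at e, so Box q is false at c.
Satisfying worlds: {f}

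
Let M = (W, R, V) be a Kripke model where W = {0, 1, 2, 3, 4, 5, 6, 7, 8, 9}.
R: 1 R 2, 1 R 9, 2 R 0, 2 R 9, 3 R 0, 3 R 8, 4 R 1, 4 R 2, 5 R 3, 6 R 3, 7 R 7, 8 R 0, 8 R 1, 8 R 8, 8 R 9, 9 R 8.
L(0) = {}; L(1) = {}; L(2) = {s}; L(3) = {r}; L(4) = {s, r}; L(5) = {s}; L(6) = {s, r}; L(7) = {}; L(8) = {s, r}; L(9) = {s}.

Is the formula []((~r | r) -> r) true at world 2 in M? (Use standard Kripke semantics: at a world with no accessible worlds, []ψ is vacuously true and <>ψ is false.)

No

At 2: []((~r | r) -> r) requires (~r | r) -> r at every successor {0, 9}.
  (~r | r) -> r fails at 0, so []((~r | r) -> r) is false at 2.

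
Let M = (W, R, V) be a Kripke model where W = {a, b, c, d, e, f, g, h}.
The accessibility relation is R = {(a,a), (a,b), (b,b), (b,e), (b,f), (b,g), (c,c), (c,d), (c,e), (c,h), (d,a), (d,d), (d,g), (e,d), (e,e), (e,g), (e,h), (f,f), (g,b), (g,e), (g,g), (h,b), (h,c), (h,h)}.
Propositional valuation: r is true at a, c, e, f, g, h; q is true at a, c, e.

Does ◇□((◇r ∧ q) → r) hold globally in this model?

Yes

Recall that □ψ holds at a world iff ψ holds at every accessible world, and ◇ψ holds iff ψ holds at some accessible world.
Let φ = ◇□((◇r ∧ q) → r). Evaluate φ at each world:
  a (successors {a, b}): φ is true.
  b (successors {b, e, f, g}): φ is true.
  c (successors {c, d, e, h}): φ is true.
  d (successors {a, d, g}): φ is true.
  e (successors {d, e, g, h}): φ is true.
  f (successors {f}): φ is true.
  g (successors {b, e, g}): φ is true.
  h (successors {b, c, h}): φ is true.
For instance, at g:
  At g: ◇□((◇r ∧ q) → r) requires □((◇r ∧ q) → r) at some successor in {b, e, g}.
    □((◇r ∧ q) → r) holds at b, so ◇□((◇r ∧ q) → r) is true at g.
      At b: □((◇r ∧ q) → r) requires (◇r ∧ q) → r at every successor {b, e, f, g}.
        At b: (◇r ∧ q) → r is true.
        At e: (◇r ∧ q) → r is true.
        At f: (◇r ∧ q) → r is true.
        At g: (◇r ∧ q) → r is true.
      So □((◇r ∧ q) → r) is true at b.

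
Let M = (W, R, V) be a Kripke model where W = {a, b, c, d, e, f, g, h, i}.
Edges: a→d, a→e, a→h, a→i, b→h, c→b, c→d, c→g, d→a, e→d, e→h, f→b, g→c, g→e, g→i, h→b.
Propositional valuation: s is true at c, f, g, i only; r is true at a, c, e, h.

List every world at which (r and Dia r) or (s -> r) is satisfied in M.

a, b, c, d, e, h

Let φ = (r and Dia r) or (s -> r). Evaluate φ at each world:
  a (successors {d, e, h, i}): φ is true.
  b (successors {h}): φ is true.
  c (successors {b, d, g}): φ is true.
  d (successors {a}): φ is true.
  e (successors {d, h}): φ is true.
  f (successors {b}): φ is false.
  g (successors {c, e, i}): φ is false.
  h (successors {b}): φ is true.
  i (successors ∅): φ is false.
For instance, at c:
  At c: r and Dia r is false, s -> r is true, so (r and Dia r) or (s -> r) is true.
    At c: r is true, Dia r is false, so r and Dia r is false.
      At c: Dia r requires r at some successor in {b, d, g}.
        At b: r is false.
        At d: r is false.
        At g: r is false.
      So Dia r is false at c.
Satisfying worlds: {a, b, c, d, e, h}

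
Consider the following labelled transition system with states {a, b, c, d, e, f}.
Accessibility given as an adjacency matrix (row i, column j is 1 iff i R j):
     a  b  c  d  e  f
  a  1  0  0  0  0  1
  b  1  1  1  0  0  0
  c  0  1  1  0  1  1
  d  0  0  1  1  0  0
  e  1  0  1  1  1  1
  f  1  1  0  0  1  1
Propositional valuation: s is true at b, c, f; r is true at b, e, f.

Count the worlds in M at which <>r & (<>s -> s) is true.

Recall that <>ψ holds at a world iff ψ holds at some accessible world.
Let φ = <>r & (<>s -> s). Evaluate φ at each world:
  a (successors {a, f}): φ is false.
  b (successors {a, b, c}): φ is true.
  c (successors {b, c, e, f}): φ is true.
  d (successors {c, d}): φ is false.
  e (successors {a, c, d, e, f}): φ is false.
  f (successors {a, b, e, f}): φ is true.
For instance, at f:
  At f: <>r is true, <>s -> s is true, so <>r & (<>s -> s) is true.
    At f: <>r requires r at some successor in {a, b, e, f}.
      r holds at b, so <>r is true at f.
    At f: <>s is true, s is true, so <>s -> s is true.
      At f: <>s requires s at some successor in {a, b, e, f}.
        s holds at b, so <>s is true at f.
Satisfying worlds: {b, c, f}

3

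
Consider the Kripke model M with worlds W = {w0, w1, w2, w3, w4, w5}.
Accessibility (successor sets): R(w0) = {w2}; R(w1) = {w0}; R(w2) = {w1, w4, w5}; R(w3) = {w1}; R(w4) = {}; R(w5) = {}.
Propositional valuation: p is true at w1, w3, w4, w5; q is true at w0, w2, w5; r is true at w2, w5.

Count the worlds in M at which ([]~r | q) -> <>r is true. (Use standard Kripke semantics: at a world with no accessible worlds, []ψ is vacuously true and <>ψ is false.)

2

Let φ = ([]~r | q) -> <>r. Evaluate φ at each world:
  w0 (successors {w2}): φ is true.
  w1 (successors {w0}): φ is false.
  w2 (successors {w1, w4, w5}): φ is true.
  w3 (successors {w1}): φ is false.
  w4 (successors ∅): φ is false.
  w5 (successors ∅): φ is false.
For instance, at w3:
  At w3: []~r | q is true, <>r is false, so ([]~r | q) -> <>r is false.
    At w3: []~r is true, q is false, so []~r | q is true.
      At w3: []~r requires ~r at every successor {w1}.
        At w1: ~r is true.
      So []~r is true at w3.
    At w3: <>r requires r at some successor in {w1}.
      At w1: r is false.
    So <>r is false at w3.
Satisfying worlds: {w0, w2}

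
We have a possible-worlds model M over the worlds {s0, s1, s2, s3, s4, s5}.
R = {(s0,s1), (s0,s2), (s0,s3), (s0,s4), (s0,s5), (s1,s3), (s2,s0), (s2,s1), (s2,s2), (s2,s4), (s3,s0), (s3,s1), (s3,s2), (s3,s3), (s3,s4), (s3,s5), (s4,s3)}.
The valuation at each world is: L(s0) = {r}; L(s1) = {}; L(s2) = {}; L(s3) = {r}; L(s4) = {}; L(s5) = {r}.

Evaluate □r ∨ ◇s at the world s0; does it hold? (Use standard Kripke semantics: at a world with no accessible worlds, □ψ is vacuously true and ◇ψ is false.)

At s0: □r is false, ◇s is false, so □r ∨ ◇s is false.
  At s0: □r requires r at every successor {s1, s2, s3, s4, s5}.
    r fails at s1, so □r is false at s0.
  At s0: ◇s requires s at some successor in {s1, s2, s3, s4, s5}.
    At s1: s is false.
    At s2: s is false.
    At s3: s is false.
    At s4: s is false.
    At s5: s is false.
  So ◇s is false at s0.

No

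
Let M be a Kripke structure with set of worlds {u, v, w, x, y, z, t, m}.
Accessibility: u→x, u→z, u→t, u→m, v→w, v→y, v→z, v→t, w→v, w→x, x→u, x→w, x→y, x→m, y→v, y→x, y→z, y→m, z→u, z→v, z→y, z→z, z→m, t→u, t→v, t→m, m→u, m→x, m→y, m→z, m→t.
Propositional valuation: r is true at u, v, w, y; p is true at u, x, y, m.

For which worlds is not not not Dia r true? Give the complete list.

u

Let φ = not not not Dia r. Evaluate φ at each world:
  u (successors {x, z, t, m}): φ is true.
  v (successors {w, y, z, t}): φ is false.
  w (successors {v, x}): φ is false.
  x (successors {u, w, y, m}): φ is false.
  y (successors {v, x, z, m}): φ is false.
  z (successors {u, v, y, z, m}): φ is false.
  t (successors {u, v, m}): φ is false.
  m (successors {u, x, y, z, t}): φ is false.
For instance, at m:
  At m: not not Dia r is true, so not not not Dia r is false.
    At m: not Dia r is false, so not not Dia r is true.
      At m: Dia r is true, so not Dia r is false.
Satisfying worlds: {u}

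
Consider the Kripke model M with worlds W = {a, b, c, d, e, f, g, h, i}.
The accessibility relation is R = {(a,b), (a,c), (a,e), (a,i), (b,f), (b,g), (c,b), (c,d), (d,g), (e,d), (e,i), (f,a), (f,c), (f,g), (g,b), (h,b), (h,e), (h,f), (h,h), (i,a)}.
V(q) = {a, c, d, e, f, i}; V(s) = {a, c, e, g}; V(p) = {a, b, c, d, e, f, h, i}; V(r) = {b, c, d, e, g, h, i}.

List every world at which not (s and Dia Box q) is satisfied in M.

b, c, d, f, g, h, i

Let φ = not (s and Dia Box q). Evaluate φ at each world:
  a (successors {b, c, e, i}): φ is false.
  b (successors {f, g}): φ is true.
  c (successors {b, d}): φ is true.
  d (successors {g}): φ is true.
  e (successors {d, i}): φ is false.
  f (successors {a, c, g}): φ is true.
  g (successors {b}): φ is true.
  h (successors {b, e, f, h}): φ is true.
  i (successors {a}): φ is true.
For instance, at f:
  At f: s and Dia Box q is false, so not (s and Dia Box q) is true.
    At f: s is false, Dia Box q is false, so s and Dia Box q is false.
      At f: Dia Box q requires Box q at some successor in {a, c, g}.
        At a: Box q is false.
        At c: Box q is false.
        At g: Box q is false.
      So Dia Box q is false at f.
Satisfying worlds: {b, c, d, f, g, h, i}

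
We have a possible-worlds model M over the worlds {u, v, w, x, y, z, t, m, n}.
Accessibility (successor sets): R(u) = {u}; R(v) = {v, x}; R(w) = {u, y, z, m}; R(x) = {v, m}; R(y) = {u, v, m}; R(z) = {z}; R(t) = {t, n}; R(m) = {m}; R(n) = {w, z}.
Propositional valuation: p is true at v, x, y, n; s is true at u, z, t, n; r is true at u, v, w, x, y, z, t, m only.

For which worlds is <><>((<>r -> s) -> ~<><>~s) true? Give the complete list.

Recall that <>ψ holds at a world iff ψ holds at some accessible world.
Let φ = <><>((<>r -> s) -> ~<><>~s). Evaluate φ at each world:
  u (successors {u}): φ is true.
  v (successors {v, x}): φ is true.
  w (successors {u, y, z, m}): φ is true.
  x (successors {v, m}): φ is true.
  y (successors {u, v, m}): φ is true.
  z (successors {z}): φ is true.
  t (successors {t, n}): φ is true.
  m (successors {m}): φ is true.
  n (successors {w, z}): φ is true.
For instance, at x:
  At x: <><>((<>r -> s) -> ~<><>~s) requires <>((<>r -> s) -> ~<><>~s) at some successor in {v, m}.
    <>((<>r -> s) -> ~<><>~s) holds at v, so <><>((<>r -> s) -> ~<><>~s) is true at x.
      At v: <>((<>r -> s) -> ~<><>~s) requires (<>r -> s) -> ~<><>~s at some successor in {v, x}.
        (<>r -> s) -> ~<><>~s holds at v, so <>((<>r -> s) -> ~<><>~s) is true at v.
Satisfying worlds: {u, v, w, x, y, z, t, m, n}

u, v, w, x, y, z, t, m, n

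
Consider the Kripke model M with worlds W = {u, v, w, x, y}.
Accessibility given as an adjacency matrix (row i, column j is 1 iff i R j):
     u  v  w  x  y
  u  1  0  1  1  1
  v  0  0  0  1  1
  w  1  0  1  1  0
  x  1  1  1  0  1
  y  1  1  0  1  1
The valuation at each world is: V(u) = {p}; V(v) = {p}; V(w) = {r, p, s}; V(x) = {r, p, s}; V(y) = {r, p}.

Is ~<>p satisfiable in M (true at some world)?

Let φ = ~<>p. Evaluate φ at each world:
  u (successors {u, w, x, y}): φ is false.
  v (successors {x, y}): φ is false.
  w (successors {u, w, x}): φ is false.
  x (successors {u, v, w, y}): φ is false.
  y (successors {u, v, x, y}): φ is false.
For instance, at v:
  At v: <>p is true, so ~<>p is false.
    At v: <>p requires p at some successor in {x, y}.
      p holds at x, so <>p is true at v.

No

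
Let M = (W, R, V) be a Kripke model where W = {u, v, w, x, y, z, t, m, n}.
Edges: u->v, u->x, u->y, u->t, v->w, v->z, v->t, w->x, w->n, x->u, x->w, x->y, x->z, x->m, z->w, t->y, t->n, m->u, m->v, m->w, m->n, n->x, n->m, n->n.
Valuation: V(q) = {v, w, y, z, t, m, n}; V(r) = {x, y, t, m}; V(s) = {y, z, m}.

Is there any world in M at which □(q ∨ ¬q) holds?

Let φ = □(q ∨ ¬q). Evaluate φ at each world:
  u (successors {v, x, y, t}): φ is true.
  v (successors {w, z, t}): φ is true.
  w (successors {x, n}): φ is true.
  x (successors {u, w, y, z, m}): φ is true.
  y (successors ∅): φ is true.
  z (successors {w}): φ is true.
  t (successors {y, n}): φ is true.
  m (successors {u, v, w, n}): φ is true.
  n (successors {x, m, n}): φ is true.
Detail at u (witness):
  At u: □(q ∨ ¬q) requires q ∨ ¬q at every successor {v, x, y, t}.
    At v: q ∨ ¬q is true.
    At x: q ∨ ¬q is true.
    At y: q ∨ ¬q is true.
    At t: q ∨ ¬q is true.
  So □(q ∨ ¬q) is true at u.

Yes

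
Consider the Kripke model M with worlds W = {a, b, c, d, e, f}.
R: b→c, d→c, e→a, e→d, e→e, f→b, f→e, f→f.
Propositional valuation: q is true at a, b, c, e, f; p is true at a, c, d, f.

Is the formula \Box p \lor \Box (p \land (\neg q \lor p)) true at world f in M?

No

At f: \Box p is false, \Box (p \land (\neg q \lor p)) is false, so \Box p \lor \Box (p \land (\neg q \lor p)) is false.
  At f: \Box p requires p at every successor {b, e, f}.
    p fails at b, so \Box p is false at f.
  At f: \Box (p \land (\neg q \lor p)) requires p \land (\neg q \lor p) at every successor {b, e, f}.
    p \land (\neg q \lor p) fails at b, so \Box (p \land (\neg q \lor p)) is false at f.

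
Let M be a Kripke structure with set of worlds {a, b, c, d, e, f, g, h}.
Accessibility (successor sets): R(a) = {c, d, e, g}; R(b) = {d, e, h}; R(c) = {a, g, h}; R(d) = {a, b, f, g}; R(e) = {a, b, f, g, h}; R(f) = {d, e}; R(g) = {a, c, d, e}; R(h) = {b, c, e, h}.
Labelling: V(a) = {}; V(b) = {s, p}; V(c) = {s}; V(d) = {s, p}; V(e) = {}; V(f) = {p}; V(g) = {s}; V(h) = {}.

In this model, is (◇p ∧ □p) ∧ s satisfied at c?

No

Recall that □ψ holds at a world iff ψ holds at every accessible world, and ◇ψ holds iff ψ holds at some accessible world.
At c: ◇p ∧ □p is false, s is true, so (◇p ∧ □p) ∧ s is false.
  At c: ◇p is false, □p is false, so ◇p ∧ □p is false.
    At c: ◇p requires p at some successor in {a, g, h}.
      At a: p is false.
      At g: p is false.
      At h: p is false.
    So ◇p is false at c.
    At c: □p requires p at every successor {a, g, h}.
      p fails at a, so □p is false at c.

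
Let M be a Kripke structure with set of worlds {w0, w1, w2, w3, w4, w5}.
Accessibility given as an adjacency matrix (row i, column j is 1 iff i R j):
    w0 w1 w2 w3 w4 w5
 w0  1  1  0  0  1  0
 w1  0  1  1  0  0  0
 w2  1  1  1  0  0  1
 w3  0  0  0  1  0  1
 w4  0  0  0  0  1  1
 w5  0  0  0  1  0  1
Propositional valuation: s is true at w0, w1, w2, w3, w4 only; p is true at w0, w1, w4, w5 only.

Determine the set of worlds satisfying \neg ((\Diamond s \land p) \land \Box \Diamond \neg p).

w0, w2, w3, w4

Let φ = \neg ((\Diamond s \land p) \land \Box \Diamond \neg p). Evaluate φ at each world:
  w0 (successors {w0, w1, w4}): φ is true.
  w1 (successors {w1, w2}): φ is false.
  w2 (successors {w0, w1, w2, w5}): φ is true.
  w3 (successors {w3, w5}): φ is true.
  w4 (successors {w4, w5}): φ is true.
  w5 (successors {w3, w5}): φ is false.
For instance, at w2:
  At w2: (\Diamond s \land p) \land \Box \Diamond \neg p is false, so \neg ((\Diamond s \land p) \land \Box \Diamond \neg p) is true.
    At w2: \Diamond s \land p is false, \Box \Diamond \neg p is false, so (\Diamond s \land p) \land \Box \Diamond \neg p is false.
      At w2: \Diamond s is true, p is false, so \Diamond s \land p is false.
      At w2: \Box \Diamond \neg p requires \Diamond \neg p at every successor {w0, w1, w2, w5}.
        \Diamond \neg p fails at w0, so \Box \Diamond \neg p is false at w2.
Satisfying worlds: {w0, w2, w3, w4}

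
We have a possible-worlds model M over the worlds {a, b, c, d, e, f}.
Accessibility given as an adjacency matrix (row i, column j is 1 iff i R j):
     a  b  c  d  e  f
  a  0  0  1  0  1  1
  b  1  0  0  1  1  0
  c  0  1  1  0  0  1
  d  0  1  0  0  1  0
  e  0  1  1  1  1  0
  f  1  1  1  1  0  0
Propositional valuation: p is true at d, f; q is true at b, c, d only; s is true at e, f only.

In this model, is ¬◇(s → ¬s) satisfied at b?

At b: ◇(s → ¬s) is true, so ¬◇(s → ¬s) is false.
  At b: ◇(s → ¬s) requires s → ¬s at some successor in {a, d, e}.
    s → ¬s holds at a, so ◇(s → ¬s) is true at b.

No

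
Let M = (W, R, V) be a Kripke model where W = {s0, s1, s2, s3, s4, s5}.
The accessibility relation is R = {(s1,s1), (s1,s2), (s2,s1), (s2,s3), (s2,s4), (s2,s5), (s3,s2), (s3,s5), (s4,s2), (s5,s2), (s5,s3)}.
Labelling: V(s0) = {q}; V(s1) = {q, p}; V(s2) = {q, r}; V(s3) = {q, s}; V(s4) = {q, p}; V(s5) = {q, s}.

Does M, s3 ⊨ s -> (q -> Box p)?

At s3: s is true, q -> Box p is false, so s -> (q -> Box p) is false.
  At s3: q is true, Box p is false, so q -> Box p is false.
    At s3: Box p requires p at every successor {s2, s5}.
      p fails at s2, so Box p is false at s3.

No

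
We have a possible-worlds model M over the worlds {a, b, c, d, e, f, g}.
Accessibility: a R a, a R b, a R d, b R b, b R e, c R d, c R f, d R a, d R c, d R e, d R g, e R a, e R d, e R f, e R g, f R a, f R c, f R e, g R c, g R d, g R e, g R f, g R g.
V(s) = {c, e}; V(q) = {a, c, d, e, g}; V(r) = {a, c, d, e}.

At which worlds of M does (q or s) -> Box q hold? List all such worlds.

b, d, f

Let φ = (q or s) -> Box q. Evaluate φ at each world:
  a (successors {a, b, d}): φ is false.
  b (successors {b, e}): φ is true.
  c (successors {d, f}): φ is false.
  d (successors {a, c, e, g}): φ is true.
  e (successors {a, d, f, g}): φ is false.
  f (successors {a, c, e}): φ is true.
  g (successors {c, d, e, f, g}): φ is false.
For instance, at c:
  At c: q or s is true, Box q is false, so (q or s) -> Box q is false.
    At c: Box q requires q at every successor {d, f}.
      q fails at f, so Box q is false at c.
Satisfying worlds: {b, d, f}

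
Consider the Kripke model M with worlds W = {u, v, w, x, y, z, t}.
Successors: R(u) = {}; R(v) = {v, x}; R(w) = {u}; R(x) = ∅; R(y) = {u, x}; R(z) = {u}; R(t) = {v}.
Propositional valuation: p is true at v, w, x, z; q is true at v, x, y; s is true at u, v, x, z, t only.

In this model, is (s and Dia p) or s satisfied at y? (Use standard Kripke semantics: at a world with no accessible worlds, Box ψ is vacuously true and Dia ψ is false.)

No

At y: s and Dia p is false, s is false, so (s and Dia p) or s is false.
  At y: s is false, Dia p is true, so s and Dia p is false.
    At y: Dia p requires p at some successor in {u, x}.
      p holds at x, so Dia p is true at y.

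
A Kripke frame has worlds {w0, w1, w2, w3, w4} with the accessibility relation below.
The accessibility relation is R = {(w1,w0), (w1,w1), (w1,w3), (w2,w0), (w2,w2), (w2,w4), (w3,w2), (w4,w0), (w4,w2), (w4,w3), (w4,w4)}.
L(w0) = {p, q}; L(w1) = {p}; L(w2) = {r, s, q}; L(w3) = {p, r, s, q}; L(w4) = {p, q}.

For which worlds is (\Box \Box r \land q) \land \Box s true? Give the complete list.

w0

Let φ = (\Box \Box r \land q) \land \Box s. Evaluate φ at each world:
  w0 (successors ∅): φ is true.
  w1 (successors {w0, w1, w3}): φ is false.
  w2 (successors {w0, w2, w4}): φ is false.
  w3 (successors {w2}): φ is false.
  w4 (successors {w0, w2, w3, w4}): φ is false.
For instance, at w4:
  At w4: \Box \Box r \land q is false, \Box s is false, so (\Box \Box r \land q) \land \Box s is false.
    At w4: \Box \Box r is false, q is true, so \Box \Box r \land q is false.
      At w4: \Box \Box r requires \Box r at every successor {w0, w2, w3, w4}.
        \Box r fails at w2, so \Box \Box r is false at w4.
    At w4: \Box s requires s at every successor {w0, w2, w3, w4}.
      s fails at w0, so \Box s is false at w4.
Satisfying worlds: {w0}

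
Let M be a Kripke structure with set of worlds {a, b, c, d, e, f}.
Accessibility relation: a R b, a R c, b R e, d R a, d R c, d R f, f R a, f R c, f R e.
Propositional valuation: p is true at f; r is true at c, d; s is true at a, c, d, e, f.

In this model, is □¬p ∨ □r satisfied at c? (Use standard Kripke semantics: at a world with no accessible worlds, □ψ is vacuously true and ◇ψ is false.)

Yes

At c: □¬p is true, □r is true, so □¬p ∨ □r is true.
  At c: no accessible worlds, so □¬p holds vacuously.
  At c: no accessible worlds, so □r holds vacuously.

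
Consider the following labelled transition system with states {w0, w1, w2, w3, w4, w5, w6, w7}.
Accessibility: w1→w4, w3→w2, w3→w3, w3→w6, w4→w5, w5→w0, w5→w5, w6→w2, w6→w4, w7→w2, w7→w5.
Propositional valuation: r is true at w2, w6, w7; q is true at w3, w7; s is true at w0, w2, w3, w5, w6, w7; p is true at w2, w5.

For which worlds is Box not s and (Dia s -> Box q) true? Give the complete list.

Recall that Box ψ holds at a world iff ψ holds at every accessible world, and Dia ψ holds iff ψ holds at some accessible world.
Let φ = Box not s and (Dia s -> Box q). Evaluate φ at each world:
  w0 (successors ∅): φ is true.
  w1 (successors {w4}): φ is true.
  w2 (successors ∅): φ is true.
  w3 (successors {w2, w3, w6}): φ is false.
  w4 (successors {w5}): φ is false.
  w5 (successors {w0, w5}): φ is false.
  w6 (successors {w2, w4}): φ is false.
  w7 (successors {w2, w5}): φ is false.
For instance, at w3:
  At w3: Box not s is false, Dia s -> Box q is false, so Box not s and (Dia s -> Box q) is false.
    At w3: Box not s requires not s at every successor {w2, w3, w6}.
      not s fails at w2, so Box not s is false at w3.
    At w3: Dia s is true, Box q is false, so Dia s -> Box q is false.
      At w3: Dia s requires s at some successor in {w2, w3, w6}.
        s holds at w2, so Dia s is true at w3.
      At w3: Box q requires q at every successor {w2, w3, w6}.
        q fails at w2, so Box q is false at w3.
Satisfying worlds: {w0, w1, w2}

w0, w1, w2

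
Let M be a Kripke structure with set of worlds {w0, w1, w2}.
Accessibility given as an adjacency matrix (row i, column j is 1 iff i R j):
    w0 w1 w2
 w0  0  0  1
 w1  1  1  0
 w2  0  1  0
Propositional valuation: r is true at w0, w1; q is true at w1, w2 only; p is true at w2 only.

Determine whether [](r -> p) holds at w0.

Yes

Recall that []ψ holds at a world iff ψ holds at every accessible world, and <>ψ holds iff ψ holds at some accessible world.
At w0: [](r -> p) requires r -> p at every successor {w2}.
  At w2: r -> p is true.
So [](r -> p) is true at w0.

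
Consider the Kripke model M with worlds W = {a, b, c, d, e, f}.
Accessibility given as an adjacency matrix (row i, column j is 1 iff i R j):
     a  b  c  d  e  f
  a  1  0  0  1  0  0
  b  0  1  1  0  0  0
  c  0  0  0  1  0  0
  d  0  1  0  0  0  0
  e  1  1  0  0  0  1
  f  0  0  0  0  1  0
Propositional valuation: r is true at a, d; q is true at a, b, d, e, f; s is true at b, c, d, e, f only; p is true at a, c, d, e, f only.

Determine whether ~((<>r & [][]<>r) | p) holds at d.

No

At d: (<>r & [][]<>r) | p is true, so ~((<>r & [][]<>r) | p) is false.
  At d: <>r & [][]<>r is false, p is true, so (<>r & [][]<>r) | p is true.
    At d: <>r is false, [][]<>r is false, so <>r & [][]<>r is false.
      At d: <>r requires r at some successor in {b}.
        At b: r is false.
      So <>r is false at d.
      At d: [][]<>r requires []<>r at every successor {b}.
        []<>r fails at b, so [][]<>r is false at d.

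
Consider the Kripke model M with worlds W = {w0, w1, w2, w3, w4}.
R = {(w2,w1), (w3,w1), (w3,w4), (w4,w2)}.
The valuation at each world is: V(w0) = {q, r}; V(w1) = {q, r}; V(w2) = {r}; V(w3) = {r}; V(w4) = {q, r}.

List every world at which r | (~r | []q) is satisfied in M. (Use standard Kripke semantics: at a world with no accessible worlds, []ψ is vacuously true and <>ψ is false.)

w0, w1, w2, w3, w4

Let φ = r | (~r | []q). Evaluate φ at each world:
  w0 (successors ∅): φ is true.
  w1 (successors ∅): φ is true.
  w2 (successors {w1}): φ is true.
  w3 (successors {w1, w4}): φ is true.
  w4 (successors {w2}): φ is true.
For instance, at w4:
  At w4: r is true, ~r | []q is false, so r | (~r | []q) is true.
    At w4: ~r is false, []q is false, so ~r | []q is false.
      At w4: []q requires q at every successor {w2}.
        q fails at w2, so []q is false at w4.
Satisfying worlds: {w0, w1, w2, w3, w4}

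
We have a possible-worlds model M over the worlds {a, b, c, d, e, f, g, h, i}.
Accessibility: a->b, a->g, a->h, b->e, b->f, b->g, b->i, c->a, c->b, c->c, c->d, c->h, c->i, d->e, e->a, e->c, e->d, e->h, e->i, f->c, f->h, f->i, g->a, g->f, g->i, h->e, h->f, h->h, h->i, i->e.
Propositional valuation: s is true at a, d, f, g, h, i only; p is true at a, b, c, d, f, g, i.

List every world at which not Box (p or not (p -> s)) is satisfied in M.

a, b, c, d, e, f, h, i

Let φ = not Box (p or not (p -> s)). Evaluate φ at each world:
  a (successors {b, g, h}): φ is true.
  b (successors {e, f, g, i}): φ is true.
  c (successors {a, b, c, d, h, i}): φ is true.
  d (successors {e}): φ is true.
  e (successors {a, c, d, h, i}): φ is true.
  f (successors {c, h, i}): φ is true.
  g (successors {a, f, i}): φ is false.
  h (successors {e, f, h, i}): φ is true.
  i (successors {e}): φ is true.
For instance, at d:
  At d: Box (p or not (p -> s)) is false, so not Box (p or not (p -> s)) is true.
    At d: Box (p or not (p -> s)) requires p or not (p -> s) at every successor {e}.
      p or not (p -> s) fails at e, so Box (p or not (p -> s)) is false at d.
Satisfying worlds: {a, b, c, d, e, f, h, i}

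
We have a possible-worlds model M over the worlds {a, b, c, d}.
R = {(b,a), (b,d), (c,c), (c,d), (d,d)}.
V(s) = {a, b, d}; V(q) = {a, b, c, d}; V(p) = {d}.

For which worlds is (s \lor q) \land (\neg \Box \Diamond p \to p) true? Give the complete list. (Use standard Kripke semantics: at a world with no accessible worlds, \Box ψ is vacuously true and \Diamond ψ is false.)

a, c, d

Let φ = (s \lor q) \land (\neg \Box \Diamond p \to p). Evaluate φ at each world:
  a (successors ∅): φ is true.
  b (successors {a, d}): φ is false.
  c (successors {c, d}): φ is true.
  d (successors {d}): φ is true.
For instance, at b:
  At b: s \lor q is true, \neg \Box \Diamond p \to p is false, so (s \lor q) \land (\neg \Box \Diamond p \to p) is false.
    At b: \neg \Box \Diamond p is true, p is false, so \neg \Box \Diamond p \to p is false.
      At b: \Box \Diamond p is false, so \neg \Box \Diamond p is true.
Satisfying worlds: {a, c, d}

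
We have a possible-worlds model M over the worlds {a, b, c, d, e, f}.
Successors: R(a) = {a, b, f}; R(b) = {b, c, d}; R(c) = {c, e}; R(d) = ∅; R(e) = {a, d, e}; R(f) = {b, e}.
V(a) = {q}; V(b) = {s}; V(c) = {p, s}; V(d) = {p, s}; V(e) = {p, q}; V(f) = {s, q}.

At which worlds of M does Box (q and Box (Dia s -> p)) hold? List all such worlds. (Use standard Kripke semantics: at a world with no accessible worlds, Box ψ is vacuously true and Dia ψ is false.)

d

Recall that Box ψ holds at a world iff ψ holds at every accessible world, and Dia ψ holds iff ψ holds at some accessible world.
Let φ = Box (q and Box (Dia s -> p)). Evaluate φ at each world:
  a (successors {a, b, f}): φ is false.
  b (successors {b, c, d}): φ is false.
  c (successors {c, e}): φ is false.
  d (successors ∅): φ is true.
  e (successors {a, d, e}): φ is false.
  f (successors {b, e}): φ is false.
For instance, at e:
  At e: Box (q and Box (Dia s -> p)) requires q and Box (Dia s -> p) at every successor {a, d, e}.
    q and Box (Dia s -> p) fails at a, so Box (q and Box (Dia s -> p)) is false at e.
      At a: q is true, Box (Dia s -> p) is false, so q and Box (Dia s -> p) is false.
Satisfying worlds: {d}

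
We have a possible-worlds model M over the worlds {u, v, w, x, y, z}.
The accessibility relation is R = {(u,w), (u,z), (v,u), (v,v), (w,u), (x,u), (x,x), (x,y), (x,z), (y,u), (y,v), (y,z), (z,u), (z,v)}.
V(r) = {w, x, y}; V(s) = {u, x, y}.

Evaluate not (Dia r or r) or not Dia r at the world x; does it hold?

No

Recall that Dia ψ holds at a world iff ψ holds at some accessible world.
At x: not (Dia r or r) is false, not Dia r is false, so not (Dia r or r) or not Dia r is false.
  At x: Dia r or r is true, so not (Dia r or r) is false.
    At x: Dia r is true, r is true, so Dia r or r is true.
      At x: Dia r requires r at some successor in {u, x, y, z}.
        r holds at x, so Dia r is true at x.
  At x: Dia r is true, so not Dia r is false.
    At x: Dia r requires r at some successor in {u, x, y, z}.
      r holds at x, so Dia r is true at x.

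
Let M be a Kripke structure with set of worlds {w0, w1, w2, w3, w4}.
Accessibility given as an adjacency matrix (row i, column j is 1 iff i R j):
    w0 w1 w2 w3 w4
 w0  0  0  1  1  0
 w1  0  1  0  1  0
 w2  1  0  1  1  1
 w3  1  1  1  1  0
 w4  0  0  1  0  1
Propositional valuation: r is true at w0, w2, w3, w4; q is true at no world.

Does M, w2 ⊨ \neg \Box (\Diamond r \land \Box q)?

Yes

Recall that \Box ψ holds at a world iff ψ holds at every accessible world, and \Diamond ψ holds iff ψ holds at some accessible world.
At w2: \Box (\Diamond r \land \Box q) is false, so \neg \Box (\Diamond r \land \Box q) is true.
  At w2: \Box (\Diamond r \land \Box q) requires \Diamond r \land \Box q at every successor {w0, w2, w3, w4}.
    \Diamond r \land \Box q fails at w0, so \Box (\Diamond r \land \Box q) is false at w2.
      At w0: \Diamond r is true, \Box q is false, so \Diamond r \land \Box q is false.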